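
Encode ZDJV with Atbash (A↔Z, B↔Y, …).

AWQE

Z(25) → A(0)
D(3) → W(22)
J(9) → Q(16)
V(21) → E(4)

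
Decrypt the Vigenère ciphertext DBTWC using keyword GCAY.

XZTYW

Repeat the key across the ciphertext: GCAYG
D(3)−G(6): -3≡23 → X
B(1)−C(2): -1≡25 → Z
T(19)−A(0): 19 → T
W(22)−Y(24): -2≡24 → Y
C(2)−G(6): -4≡22 → W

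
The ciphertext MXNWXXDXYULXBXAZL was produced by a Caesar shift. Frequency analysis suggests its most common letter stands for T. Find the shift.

The most frequent ciphertext letter is X (appears 6 times).
X is position 23; T is position 19.
Shift = 4.

4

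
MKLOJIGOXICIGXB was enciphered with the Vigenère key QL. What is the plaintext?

Repeat the key across the ciphertext: QLQLQLQLQLQLQLQ
M(12)−Q(16): -4≡22 → W
K(10)−L(11): -1≡25 → Z
L(11)−Q(16): -5≡21 → V
O(14)−L(11): 3 → D
J(9)−Q(16): -7≡19 → T
I(8)−L(11): -3≡23 → X
G(6)−Q(16): -10≡16 → Q
O(14)−L(11): 3 → D
X(23)−Q(16): 7 → H
I(8)−L(11): -3≡23 → X
C(2)−Q(16): -14≡12 → M
I(8)−L(11): -3≡23 → X
G(6)−Q(16): -10≡16 → Q
X(23)−L(11): 12 → M
B(1)−Q(16): -15≡11 → L

WZVDTXQDHXMXQML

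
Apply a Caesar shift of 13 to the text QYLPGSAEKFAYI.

Q(16): 16+13=29≡3 → D
Y(24): 24+13=37≡11 → L
L(11): 11+13=24 → Y
P(15): 15+13=28≡2 → C
G(6): 6+13=19 → T
S(18): 18+13=31≡5 → F
A(0): 0+13=13 → N
E(4): 4+13=17 → R
K(10): 10+13=23 → X
F(5): 5+13=18 → S
A(0): 0+13=13 → N
Y(24): 24+13=37≡11 → L
I(8): 8+13=21 → V

DLYCTFNRXSNLV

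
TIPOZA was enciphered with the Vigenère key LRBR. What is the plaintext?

IROXOJ

Repeat the key across the ciphertext: LRBRLR
T(19)−L(11): 8 → I
I(8)−R(17): -9≡17 → R
P(15)−B(1): 14 → O
O(14)−R(17): -3≡23 → X
Z(25)−L(11): 14 → O
A(0)−R(17): -17≡9 → J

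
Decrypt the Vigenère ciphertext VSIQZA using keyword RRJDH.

Repeat the key across the ciphertext: RRJDHR
V(21)−R(17): 4 → E
S(18)−R(17): 1 → B
I(8)−J(9): -1≡25 → Z
Q(16)−D(3): 13 → N
Z(25)−H(7): 18 → S
A(0)−R(17): -17≡9 → J

EBZNSJ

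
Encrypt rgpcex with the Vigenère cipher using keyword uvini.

lbxpmr

Repeat the key across the message: uviniu
r(17)+u(20): 37≡11 → l
g(6)+v(21): 27≡1 → b
p(15)+i(8): 23 → x
c(2)+n(13): 15 → p
e(4)+i(8): 12 → m
x(23)+u(20): 43≡17 → r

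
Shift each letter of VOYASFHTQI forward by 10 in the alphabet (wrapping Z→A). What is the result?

V(21): 21+10=31≡5 → F
O(14): 14+10=24 → Y
Y(24): 24+10=34≡8 → I
A(0): 0+10=10 → K
S(18): 18+10=28≡2 → C
F(5): 5+10=15 → P
H(7): 7+10=17 → R
T(19): 19+10=29≡3 → D
Q(16): 16+10=26≡0 → A
I(8): 8+10=18 → S

FYIKCPRDAS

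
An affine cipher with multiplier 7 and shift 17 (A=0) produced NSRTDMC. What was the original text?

SPAEYDJ

The inverse of 7 mod 26 is 15, since 7·15=105≡1. Apply D(y)=15·(y−17) mod 26:
N(13): 15·(13−17)=-60≡18 → S
S(18): 15·(18−17)=15 → P
R(17): 15·(17−17)=0 → A
T(19): 15·(19−17)=30≡4 → E
D(3): 15·(3−17)=-210≡24 → Y
M(12): 15·(12−17)=-75≡3 → D
C(2): 15·(2−17)=-225≡9 → J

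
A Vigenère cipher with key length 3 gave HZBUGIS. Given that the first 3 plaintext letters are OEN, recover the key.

TVO

Subtract each crib letter from the matching ciphertext letter (mod 26):
H(7)−O(14)=-7≡19 → T
Z(25)−E(4)=21 → V
B(1)−N(13)=-12≡14 → O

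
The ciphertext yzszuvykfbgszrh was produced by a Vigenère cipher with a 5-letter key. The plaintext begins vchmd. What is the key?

dxlnr

Subtract each crib letter from the matching ciphertext letter (mod 26):
y(24)−v(21)=3 → d
z(25)−c(2)=23 → x
s(18)−h(7)=11 → l
z(25)−m(12)=13 → n
u(20)−d(3)=17 → r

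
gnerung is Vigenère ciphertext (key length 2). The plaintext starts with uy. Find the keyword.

Subtract each crib letter from the matching ciphertext letter (mod 26):
g(6)−u(20)=-14≡12 → m
n(13)−y(24)=-11≡15 → p

mp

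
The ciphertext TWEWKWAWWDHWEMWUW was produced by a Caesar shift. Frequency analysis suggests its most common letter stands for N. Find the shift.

The most frequent ciphertext letter is W (appears 8 times).
W is position 22; N is position 13.
Shift = 9.

9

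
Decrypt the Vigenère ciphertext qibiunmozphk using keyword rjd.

zzyrlkvfwyyh

Repeat the key across the ciphertext: rjdrjdrjdrjd
q(16)−r(17): -1≡25 → z
i(8)−j(9): -1≡25 → z
b(1)−d(3): -2≡24 → y
i(8)−r(17): -9≡17 → r
u(20)−j(9): 11 → l
n(13)−d(3): 10 → k
m(12)−r(17): -5≡21 → v
o(14)−j(9): 5 → f
z(25)−d(3): 22 → w
p(15)−r(17): -2≡24 → y
h(7)−j(9): -2≡24 → y
k(10)−d(3): 7 → h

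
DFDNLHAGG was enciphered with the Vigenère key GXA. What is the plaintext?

XIDHOHUJG

Repeat the key across the ciphertext: GXAGXAGXA
D(3)−G(6): -3≡23 → X
F(5)−X(23): -18≡8 → I
D(3)−A(0): 3 → D
N(13)−G(6): 7 → H
L(11)−X(23): -12≡14 → O
H(7)−A(0): 7 → H
A(0)−G(6): -6≡20 → U
G(6)−X(23): -17≡9 → J
G(6)−A(0): 6 → G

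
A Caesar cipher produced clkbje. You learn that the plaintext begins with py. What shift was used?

13

From the crib: c(2)−p(15)=-13≡13, so the shift is 13.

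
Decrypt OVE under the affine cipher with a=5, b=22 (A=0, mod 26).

The inverse of 5 mod 26 is 21, since 5·21=105≡1. Apply D(y)=21·(y−22) mod 26:
O(14): 21·(14−22)=-168≡14 → O
V(21): 21·(21−22)=-21≡5 → F
E(4): 21·(4−22)=-378≡12 → M

OFM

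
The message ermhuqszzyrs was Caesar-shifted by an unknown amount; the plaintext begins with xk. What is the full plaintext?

From the crib: e(4)−x(23)=-19≡7, so the shift is 7.
Subtract 7 from each ciphertext letter:
e(4): 4−7=-3≡23 → x
r(17): 17−7=10 → k
m(12): 12−7=5 → f
h(7): 7−7=0 → a
u(20): 20−7=13 → n
q(16): 16−7=9 → j
s(18): 18−7=11 → l
z(25): 25−7=18 → s
z(25): 25−7=18 → s
y(24): 24−7=17 → r
r(17): 17−7=10 → k
s(18): 18−7=11 → l

xkfanjlssrkl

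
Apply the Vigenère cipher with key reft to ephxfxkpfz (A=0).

Repeat the key across the message: reftreftre
e(4)+r(17): 21 → v
p(15)+e(4): 19 → t
h(7)+f(5): 12 → m
x(23)+t(19): 42≡16 → q
f(5)+r(17): 22 → w
x(23)+e(4): 27≡1 → b
k(10)+f(5): 15 → p
p(15)+t(19): 34≡8 → i
f(5)+r(17): 22 → w
z(25)+e(4): 29≡3 → d

vtmqwbpiwd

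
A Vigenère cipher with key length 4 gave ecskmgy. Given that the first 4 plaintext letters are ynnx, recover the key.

Subtract each crib letter from the matching ciphertext letter (mod 26):
e(4)−y(24)=-20≡6 → g
c(2)−n(13)=-11≡15 → p
s(18)−n(13)=5 → f
k(10)−x(23)=-13≡13 → n

gpfn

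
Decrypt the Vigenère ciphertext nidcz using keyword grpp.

hront

Repeat the key across the ciphertext: grppg
n(13)−g(6): 7 → h
i(8)−r(17): -9≡17 → r
d(3)−p(15): -12≡14 → o
c(2)−p(15): -13≡13 → n
z(25)−g(6): 19 → t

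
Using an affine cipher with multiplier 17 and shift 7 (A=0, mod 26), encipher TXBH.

SIYW

T(19): 17·19+7=330≡18 → S
X(23): 17·23+7=398≡8 → I
B(1): 17·1+7=24 → Y
H(7): 17·7+7=126≡22 → W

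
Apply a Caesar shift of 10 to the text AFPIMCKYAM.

A(0): 0+10=10 → K
F(5): 5+10=15 → P
P(15): 15+10=25 → Z
I(8): 8+10=18 → S
M(12): 12+10=22 → W
C(2): 2+10=12 → M
K(10): 10+10=20 → U
Y(24): 24+10=34≡8 → I
A(0): 0+10=10 → K
M(12): 12+10=22 → W

KPZSWMUIKW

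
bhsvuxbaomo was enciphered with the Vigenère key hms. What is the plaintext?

uvaoifuowfc

Repeat the key across the ciphertext: hmshmshmshm
b(1)−h(7): -6≡20 → u
h(7)−m(12): -5≡21 → v
s(18)−s(18): 0 → a
v(21)−h(7): 14 → o
u(20)−m(12): 8 → i
x(23)−s(18): 5 → f
b(1)−h(7): -6≡20 → u
a(0)−m(12): -12≡14 → o
o(14)−s(18): -4≡22 → w
m(12)−h(7): 5 → f
o(14)−m(12): 2 → c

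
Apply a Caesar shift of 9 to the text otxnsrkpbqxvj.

xcgwbatykzges

o(14): 14+9=23 → x
t(19): 19+9=28≡2 → c
x(23): 23+9=32≡6 → g
n(13): 13+9=22 → w
s(18): 18+9=27≡1 → b
r(17): 17+9=26≡0 → a
k(10): 10+9=19 → t
p(15): 15+9=24 → y
b(1): 1+9=10 → k
q(16): 16+9=25 → z
x(23): 23+9=32≡6 → g
v(21): 21+9=30≡4 → e
j(9): 9+9=18 → s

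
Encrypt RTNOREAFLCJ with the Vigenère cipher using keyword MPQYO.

DIDMFQPVJQV

Repeat the key across the message: MPQYOMPQYOM
R(17)+M(12): 29≡3 → D
T(19)+P(15): 34≡8 → I
N(13)+Q(16): 29≡3 → D
O(14)+Y(24): 38≡12 → M
R(17)+O(14): 31≡5 → F
E(4)+M(12): 16 → Q
A(0)+P(15): 15 → P
F(5)+Q(16): 21 → V
L(11)+Y(24): 35≡9 → J
C(2)+O(14): 16 → Q
J(9)+M(12): 21 → V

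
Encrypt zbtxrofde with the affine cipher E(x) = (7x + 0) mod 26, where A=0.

z(25): 7·25+0=175≡19 → t
b(1): 7·1+0=7 → h
t(19): 7·19+0=133≡3 → d
x(23): 7·23+0=161≡5 → f
r(17): 7·17+0=119≡15 → p
o(14): 7·14+0=98≡20 → u
f(5): 7·5+0=35≡9 → j
d(3): 7·3+0=21 → v
e(4): 7·4+0=28≡2 → c

thdfpujvc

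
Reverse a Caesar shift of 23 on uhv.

u(20): 20−23=-3≡23 → x
h(7): 7−23=-16≡10 → k
v(21): 21−23=-2≡24 → y

xky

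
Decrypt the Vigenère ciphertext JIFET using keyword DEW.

GEJBP

Repeat the key across the ciphertext: DEWDE
J(9)−D(3): 6 → G
I(8)−E(4): 4 → E
F(5)−W(22): -17≡9 → J
E(4)−D(3): 1 → B
T(19)−E(4): 15 → P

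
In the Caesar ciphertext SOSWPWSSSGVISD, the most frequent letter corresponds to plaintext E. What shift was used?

14

The most frequent ciphertext letter is S (appears 6 times).
S is position 18; E is position 4.
Shift = 14.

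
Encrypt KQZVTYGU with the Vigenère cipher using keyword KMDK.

UCCFDKJE

Repeat the key across the message: KMDKKMDK
K(10)+K(10): 20 → U
Q(16)+M(12): 28≡2 → C
Z(25)+D(3): 28≡2 → C
V(21)+K(10): 31≡5 → F
T(19)+K(10): 29≡3 → D
Y(24)+M(12): 36≡10 → K
G(6)+D(3): 9 → J
U(20)+K(10): 30≡4 → E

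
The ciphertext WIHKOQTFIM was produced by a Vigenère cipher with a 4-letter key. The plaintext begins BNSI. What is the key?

Subtract each crib letter from the matching ciphertext letter (mod 26):
W(22)−B(1)=21 → V
I(8)−N(13)=-5≡21 → V
H(7)−S(18)=-11≡15 → P
K(10)−I(8)=2 → C

VVPC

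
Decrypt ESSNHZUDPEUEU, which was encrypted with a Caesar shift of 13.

E(4): 4−13=-9≡17 → R
S(18): 18−13=5 → F
S(18): 18−13=5 → F
N(13): 13−13=0 → A
H(7): 7−13=-6≡20 → U
Z(25): 25−13=12 → M
U(20): 20−13=7 → H
D(3): 3−13=-10≡16 → Q
P(15): 15−13=2 → C
E(4): 4−13=-9≡17 → R
U(20): 20−13=7 → H
E(4): 4−13=-9≡17 → R
U(20): 20−13=7 → H

RFFAUMHQCRHRH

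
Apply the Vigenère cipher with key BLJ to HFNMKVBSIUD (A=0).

IQWNVECDRVO

Repeat the key across the message: BLJBLJBLJBL
H(7)+B(1): 8 → I
F(5)+L(11): 16 → Q
N(13)+J(9): 22 → W
M(12)+B(1): 13 → N
K(10)+L(11): 21 → V
V(21)+J(9): 30≡4 → E
B(1)+B(1): 2 → C
S(18)+L(11): 29≡3 → D
I(8)+J(9): 17 → R
U(20)+B(1): 21 → V
D(3)+L(11): 14 → O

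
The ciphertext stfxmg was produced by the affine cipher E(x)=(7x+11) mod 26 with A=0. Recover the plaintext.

The inverse of 7 mod 26 is 15, since 7·15=105≡1. Apply D(y)=15·(y−11) mod 26:
s(18): 15·(18−11)=105≡1 → b
t(19): 15·(19−11)=120≡16 → q
f(5): 15·(5−11)=-90≡14 → o
x(23): 15·(23−11)=180≡24 → y
m(12): 15·(12−11)=15 → p
g(6): 15·(6−11)=-75≡3 → d

bqoypd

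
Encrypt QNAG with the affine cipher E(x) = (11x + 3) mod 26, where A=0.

Q(16): 11·16+3=179≡23 → X
N(13): 11·13+3=146≡16 → Q
A(0): 11·0+3=3 → D
G(6): 11·6+3=69≡17 → R

XQDR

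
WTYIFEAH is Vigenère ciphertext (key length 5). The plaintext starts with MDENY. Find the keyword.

KQUVH

Subtract each crib letter from the matching ciphertext letter (mod 26):
W(22)−M(12)=10 → K
T(19)−D(3)=16 → Q
Y(24)−E(4)=20 → U
I(8)−N(13)=-5≡21 → V
F(5)−Y(24)=-19≡7 → H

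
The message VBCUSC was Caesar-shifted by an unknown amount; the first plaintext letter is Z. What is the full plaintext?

ZFGYWG

From the crib: V(21)−Z(25)=-4≡22, so the shift is 22.
Subtract 22 from each ciphertext letter:
V(21): 21−22=-1≡25 → Z
B(1): 1−22=-21≡5 → F
C(2): 2−22=-20≡6 → G
U(20): 20−22=-2≡24 → Y
S(18): 18−22=-4≡22 → W
C(2): 2−22=-20≡6 → G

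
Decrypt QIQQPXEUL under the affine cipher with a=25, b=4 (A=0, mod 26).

OWOOPHAKT

The inverse of 25 mod 26 is 25, since 25·25=625≡1. Apply D(y)=25·(y−4) mod 26:
Q(16): 25·(16−4)=300≡14 → O
I(8): 25·(8−4)=100≡22 → W
Q(16): 25·(16−4)=300≡14 → O
Q(16): 25·(16−4)=300≡14 → O
P(15): 25·(15−4)=275≡15 → P
X(23): 25·(23−4)=475≡7 → H
E(4): 25·(4−4)=0 → A
U(20): 25·(20−4)=400≡10 → K
L(11): 25·(11−4)=175≡19 → T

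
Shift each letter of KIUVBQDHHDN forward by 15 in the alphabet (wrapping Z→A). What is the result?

K(10): 10+15=25 → Z
I(8): 8+15=23 → X
U(20): 20+15=35≡9 → J
V(21): 21+15=36≡10 → K
B(1): 1+15=16 → Q
Q(16): 16+15=31≡5 → F
D(3): 3+15=18 → S
H(7): 7+15=22 → W
H(7): 7+15=22 → W
D(3): 3+15=18 → S
N(13): 13+15=28≡2 → C

ZXJKQFSWWSC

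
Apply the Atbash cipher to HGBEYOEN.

STYVBLVM

H(7) → S(18)
G(6) → T(19)
B(1) → Y(24)
E(4) → V(21)
Y(24) → B(1)
O(14) → L(11)
E(4) → V(21)
N(13) → M(12)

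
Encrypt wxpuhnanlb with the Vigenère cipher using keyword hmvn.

Repeat the key across the message: hmvnhmvnhm
w(22)+h(7): 29≡3 → d
x(23)+m(12): 35≡9 → j
p(15)+v(21): 36≡10 → k
u(20)+n(13): 33≡7 → h
h(7)+h(7): 14 → o
n(13)+m(12): 25 → z
a(0)+v(21): 21 → v
n(13)+n(13): 26≡0 → a
l(11)+h(7): 18 → s
b(1)+m(12): 13 → n

djkhozvasn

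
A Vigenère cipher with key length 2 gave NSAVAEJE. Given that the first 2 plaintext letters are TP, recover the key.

Subtract each crib letter from the matching ciphertext letter (mod 26):
N(13)−T(19)=-6≡20 → U
S(18)−P(15)=3 → D

UD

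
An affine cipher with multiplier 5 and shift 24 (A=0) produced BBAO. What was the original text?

The inverse of 5 mod 26 is 21, since 5·21=105≡1. Apply D(y)=21·(y−24) mod 26:
B(1): 21·(1−24)=-483≡11 → L
B(1): 21·(1−24)=-483≡11 → L
A(0): 21·(0−24)=-504≡16 → Q
O(14): 21·(14−24)=-210≡24 → Y

LLQY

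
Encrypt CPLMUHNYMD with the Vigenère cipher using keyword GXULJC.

IMFXDJTVGO

Repeat the key across the message: GXULJCGXUL
C(2)+G(6): 8 → I
P(15)+X(23): 38≡12 → M
L(11)+U(20): 31≡5 → F
M(12)+L(11): 23 → X
U(20)+J(9): 29≡3 → D
H(7)+C(2): 9 → J
N(13)+G(6): 19 → T
Y(24)+X(23): 47≡21 → V
M(12)+U(20): 32≡6 → G
D(3)+L(11): 14 → O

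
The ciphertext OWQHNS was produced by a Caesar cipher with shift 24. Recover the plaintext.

O(14): 14−24=-10≡16 → Q
W(22): 22−24=-2≡24 → Y
Q(16): 16−24=-8≡18 → S
H(7): 7−24=-17≡9 → J
N(13): 13−24=-11≡15 → P
S(18): 18−24=-6≡20 → U

QYSJPU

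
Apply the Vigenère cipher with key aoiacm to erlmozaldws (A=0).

Repeat the key across the message: aoiacmaoiac
e(4)+a(0): 4 → e
r(17)+o(14): 31≡5 → f
l(11)+i(8): 19 → t
m(12)+a(0): 12 → m
o(14)+c(2): 16 → q
z(25)+m(12): 37≡11 → l
a(0)+a(0): 0 → a
l(11)+o(14): 25 → z
d(3)+i(8): 11 → l
w(22)+a(0): 22 → w
s(18)+c(2): 20 → u

eftmqlazlwu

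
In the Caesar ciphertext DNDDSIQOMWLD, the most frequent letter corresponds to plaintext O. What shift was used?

15

The most frequent ciphertext letter is D (appears 4 times).
D is position 3; O is position 14.
Shift = -11≡15.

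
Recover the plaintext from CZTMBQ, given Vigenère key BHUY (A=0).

Repeat the key across the ciphertext: BHUYBH
C(2)−B(1): 1 → B
Z(25)−H(7): 18 → S
T(19)−U(20): -1≡25 → Z
M(12)−Y(24): -12≡14 → O
B(1)−B(1): 0 → A
Q(16)−H(7): 9 → J

BSZOAJ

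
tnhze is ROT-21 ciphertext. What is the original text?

t(19): 19−21=-2≡24 → y
n(13): 13−21=-8≡18 → s
h(7): 7−21=-14≡12 → m
z(25): 25−21=4 → e
e(4): 4−21=-17≡9 → j

ysmej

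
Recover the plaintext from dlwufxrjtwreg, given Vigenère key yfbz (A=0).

Repeat the key across the ciphertext: yfbzyfbzyfbzy
d(3)−y(24): -21≡5 → f
l(11)−f(5): 6 → g
w(22)−b(1): 21 → v
u(20)−z(25): -5≡21 → v
f(5)−y(24): -19≡7 → h
x(23)−f(5): 18 → s
r(17)−b(1): 16 → q
j(9)−z(25): -16≡10 → k
t(19)−y(24): -5≡21 → v
w(22)−f(5): 17 → r
r(17)−b(1): 16 → q
e(4)−z(25): -21≡5 → f
g(6)−y(24): -18≡8 → i

fgvvhsqkvrqfi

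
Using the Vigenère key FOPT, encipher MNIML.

Repeat the key across the message: FOPTF
M(12)+F(5): 17 → R
N(13)+O(14): 27≡1 → B
I(8)+P(15): 23 → X
M(12)+T(19): 31≡5 → F
L(11)+F(5): 16 → Q

RBXFQ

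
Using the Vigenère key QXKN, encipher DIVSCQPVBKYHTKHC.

TFFFSNZIRHIUJHRP

Repeat the key across the message: QXKNQXKNQXKNQXKN
D(3)+Q(16): 19 → T
I(8)+X(23): 31≡5 → F
V(21)+K(10): 31≡5 → F
S(18)+N(13): 31≡5 → F
C(2)+Q(16): 18 → S
Q(16)+X(23): 39≡13 → N
P(15)+K(10): 25 → Z
V(21)+N(13): 34≡8 → I
B(1)+Q(16): 17 → R
K(10)+X(23): 33≡7 → H
Y(24)+K(10): 34≡8 → I
H(7)+N(13): 20 → U
T(19)+Q(16): 35≡9 → J
K(10)+X(23): 33≡7 → H
H(7)+K(10): 17 → R
C(2)+N(13): 15 → P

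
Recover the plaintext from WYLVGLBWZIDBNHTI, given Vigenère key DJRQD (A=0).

Repeat the key across the ciphertext: DJRQDDJRQDDJRQDD
W(22)−D(3): 19 → T
Y(24)−J(9): 15 → P
L(11)−R(17): -6≡20 → U
V(21)−Q(16): 5 → F
G(6)−D(3): 3 → D
L(11)−D(3): 8 → I
B(1)−J(9): -8≡18 → S
W(22)−R(17): 5 → F
Z(25)−Q(16): 9 → J
I(8)−D(3): 5 → F
D(3)−D(3): 0 → A
B(1)−J(9): -8≡18 → S
N(13)−R(17): -4≡22 → W
H(7)−Q(16): -9≡17 → R
T(19)−D(3): 16 → Q
I(8)−D(3): 5 → F

TPUFDISFJFASWRQF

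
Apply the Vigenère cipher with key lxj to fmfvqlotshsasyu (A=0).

Repeat the key across the message: lxjlxjlxjlxjlxj
f(5)+l(11): 16 → q
m(12)+x(23): 35≡9 → j
f(5)+j(9): 14 → o
v(21)+l(11): 32≡6 → g
q(16)+x(23): 39≡13 → n
l(11)+j(9): 20 → u
o(14)+l(11): 25 → z
t(19)+x(23): 42≡16 → q
s(18)+j(9): 27≡1 → b
h(7)+l(11): 18 → s
s(18)+x(23): 41≡15 → p
a(0)+j(9): 9 → j
s(18)+l(11): 29≡3 → d
y(24)+x(23): 47≡21 → v
u(20)+j(9): 29≡3 → d

qjognuzqbspjdvd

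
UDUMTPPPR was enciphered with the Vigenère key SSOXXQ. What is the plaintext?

CLGPWZXXD

Repeat the key across the ciphertext: SSOXXQSSO
U(20)−S(18): 2 → C
D(3)−S(18): -15≡11 → L
U(20)−O(14): 6 → G
M(12)−X(23): -11≡15 → P
T(19)−X(23): -4≡22 → W
P(15)−Q(16): -1≡25 → Z
P(15)−S(18): -3≡23 → X
P(15)−S(18): -3≡23 → X
R(17)−O(14): 3 → D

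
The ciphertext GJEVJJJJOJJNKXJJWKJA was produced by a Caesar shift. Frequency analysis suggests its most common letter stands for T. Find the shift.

The most frequent ciphertext letter is J (appears 10 times).
J is position 9; T is position 19.
Shift = -10≡16.

16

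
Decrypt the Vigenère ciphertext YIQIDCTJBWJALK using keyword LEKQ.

NEGSSYJTQSZKAG

Repeat the key across the ciphertext: LEKQLEKQLEKQLE
Y(24)−L(11): 13 → N
I(8)−E(4): 4 → E
Q(16)−K(10): 6 → G
I(8)−Q(16): -8≡18 → S
D(3)−L(11): -8≡18 → S
C(2)−E(4): -2≡24 → Y
T(19)−K(10): 9 → J
J(9)−Q(16): -7≡19 → T
B(1)−L(11): -10≡16 → Q
W(22)−E(4): 18 → S
J(9)−K(10): -1≡25 → Z
A(0)−Q(16): -16≡10 → K
L(11)−L(11): 0 → A
K(10)−E(4): 6 → G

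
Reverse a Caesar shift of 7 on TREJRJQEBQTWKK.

T(19): 19−7=12 → M
R(17): 17−7=10 → K
E(4): 4−7=-3≡23 → X
J(9): 9−7=2 → C
R(17): 17−7=10 → K
J(9): 9−7=2 → C
Q(16): 16−7=9 → J
E(4): 4−7=-3≡23 → X
B(1): 1−7=-6≡20 → U
Q(16): 16−7=9 → J
T(19): 19−7=12 → M
W(22): 22−7=15 → P
K(10): 10−7=3 → D
K(10): 10−7=3 → D

MKXCKCJXUJMPDD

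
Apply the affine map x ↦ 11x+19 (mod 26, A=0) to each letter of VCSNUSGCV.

QPJGFJHPQ

V(21): 11·21+19=250≡16 → Q
C(2): 11·2+19=41≡15 → P
S(18): 11·18+19=217≡9 → J
N(13): 11·13+19=162≡6 → G
U(20): 11·20+19=239≡5 → F
S(18): 11·18+19=217≡9 → J
G(6): 11·6+19=85≡7 → H
C(2): 11·2+19=41≡15 → P
V(21): 11·21+19=250≡16 → Q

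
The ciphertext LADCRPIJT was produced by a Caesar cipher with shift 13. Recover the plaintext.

YNQPECVWG

L(11): 11−13=-2≡24 → Y
A(0): 0−13=-13≡13 → N
D(3): 3−13=-10≡16 → Q
C(2): 2−13=-11≡15 → P
R(17): 17−13=4 → E
P(15): 15−13=2 → C
I(8): 8−13=-5≡21 → V
J(9): 9−13=-4≡22 → W
T(19): 19−13=6 → G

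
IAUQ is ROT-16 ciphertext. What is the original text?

I(8): 8−16=-8≡18 → S
A(0): 0−16=-16≡10 → K
U(20): 20−16=4 → E
Q(16): 16−16=0 → A

SKEA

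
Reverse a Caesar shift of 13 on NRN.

AEA

N(13): 13−13=0 → A
R(17): 17−13=4 → E
N(13): 13−13=0 → A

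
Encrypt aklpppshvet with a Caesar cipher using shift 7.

a(0): 0+7=7 → h
k(10): 10+7=17 → r
l(11): 11+7=18 → s
p(15): 15+7=22 → w
p(15): 15+7=22 → w
p(15): 15+7=22 → w
s(18): 18+7=25 → z
h(7): 7+7=14 → o
v(21): 21+7=28≡2 → c
e(4): 4+7=11 → l
t(19): 19+7=26≡0 → a

hrswwwzocla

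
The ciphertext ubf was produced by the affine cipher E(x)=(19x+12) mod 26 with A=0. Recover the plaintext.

The inverse of 19 mod 26 is 11, since 19·11=209≡1. Apply D(y)=11·(y−12) mod 26:
u(20): 11·(20−12)=88≡10 → k
b(1): 11·(1−12)=-121≡9 → j
f(5): 11·(5−12)=-77≡1 → b

kjb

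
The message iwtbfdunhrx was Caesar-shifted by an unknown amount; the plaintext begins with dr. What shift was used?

5

From the crib: i(8)−d(3)=5, so the shift is 5.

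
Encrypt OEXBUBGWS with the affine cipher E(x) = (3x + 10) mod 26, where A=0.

AWBNSNCYM

O(14): 3·14+10=52≡0 → A
E(4): 3·4+10=22 → W
X(23): 3·23+10=79≡1 → B
B(1): 3·1+10=13 → N
U(20): 3·20+10=70≡18 → S
B(1): 3·1+10=13 → N
G(6): 3·6+10=28≡2 → C
W(22): 3·22+10=76≡24 → Y
S(18): 3·18+10=64≡12 → M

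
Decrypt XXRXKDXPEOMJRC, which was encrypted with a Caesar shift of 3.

X(23): 23−3=20 → U
X(23): 23−3=20 → U
R(17): 17−3=14 → O
X(23): 23−3=20 → U
K(10): 10−3=7 → H
D(3): 3−3=0 → A
X(23): 23−3=20 → U
P(15): 15−3=12 → M
E(4): 4−3=1 → B
O(14): 14−3=11 → L
M(12): 12−3=9 → J
J(9): 9−3=6 → G
R(17): 17−3=14 → O
C(2): 2−3=-1≡25 → Z

UUOUHAUMBLJGOZ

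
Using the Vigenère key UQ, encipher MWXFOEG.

Repeat the key across the message: UQUQUQU
M(12)+U(20): 32≡6 → G
W(22)+Q(16): 38≡12 → M
X(23)+U(20): 43≡17 → R
F(5)+Q(16): 21 → V
O(14)+U(20): 34≡8 → I
E(4)+Q(16): 20 → U
G(6)+U(20): 26≡0 → A

GMRVIUA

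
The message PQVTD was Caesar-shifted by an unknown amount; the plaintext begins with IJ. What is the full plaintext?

IJOMW

From the crib: P(15)−I(8)=7, so the shift is 7.
Subtract 7 from each ciphertext letter:
P(15): 15−7=8 → I
Q(16): 16−7=9 → J
V(21): 21−7=14 → O
T(19): 19−7=12 → M
D(3): 3−7=-4≡22 → W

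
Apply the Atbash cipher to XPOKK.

CKLPP

X(23) → C(2)
P(15) → K(10)
O(14) → L(11)
K(10) → P(15)
K(10) → P(15)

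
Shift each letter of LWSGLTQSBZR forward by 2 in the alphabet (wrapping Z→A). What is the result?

L(11): 11+2=13 → N
W(22): 22+2=24 → Y
S(18): 18+2=20 → U
G(6): 6+2=8 → I
L(11): 11+2=13 → N
T(19): 19+2=21 → V
Q(16): 16+2=18 → S
S(18): 18+2=20 → U
B(1): 1+2=3 → D
Z(25): 25+2=27≡1 → B
R(17): 17+2=19 → T

NYUINVSUDBT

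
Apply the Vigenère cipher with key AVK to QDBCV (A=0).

Repeat the key across the message: AVKAV
Q(16)+A(0): 16 → Q
D(3)+V(21): 24 → Y
B(1)+K(10): 11 → L
C(2)+A(0): 2 → C
V(21)+V(21): 42≡16 → Q

QYLCQ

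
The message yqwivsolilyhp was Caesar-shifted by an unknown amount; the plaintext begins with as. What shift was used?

24

From the crib: y(24)−a(0)=24, so the shift is 24.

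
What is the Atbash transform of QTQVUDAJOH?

JGJEFWZQLS

Q(16) → J(9)
T(19) → G(6)
Q(16) → J(9)
V(21) → E(4)
U(20) → F(5)
D(3) → W(22)
A(0) → Z(25)
J(9) → Q(16)
O(14) → L(11)
H(7) → S(18)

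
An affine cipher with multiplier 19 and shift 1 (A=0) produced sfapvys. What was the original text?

The inverse of 19 mod 26 is 11, since 19·11=209≡1. Apply D(y)=11·(y−1) mod 26:
s(18): 11·(18−1)=187≡5 → f
f(5): 11·(5−1)=44≡18 → s
a(0): 11·(0−1)=-11≡15 → p
p(15): 11·(15−1)=154≡24 → y
v(21): 11·(21−1)=220≡12 → m
y(24): 11·(24−1)=253≡19 → t
s(18): 11·(18−1)=187≡5 → f

fspymtf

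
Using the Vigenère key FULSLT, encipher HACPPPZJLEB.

MUNHAIEDWWM

Repeat the key across the message: FULSLTFULSL
H(7)+F(5): 12 → M
A(0)+U(20): 20 → U
C(2)+L(11): 13 → N
P(15)+S(18): 33≡7 → H
P(15)+L(11): 26≡0 → A
P(15)+T(19): 34≡8 → I
Z(25)+F(5): 30≡4 → E
J(9)+U(20): 29≡3 → D
L(11)+L(11): 22 → W
E(4)+S(18): 22 → W
B(1)+L(11): 12 → M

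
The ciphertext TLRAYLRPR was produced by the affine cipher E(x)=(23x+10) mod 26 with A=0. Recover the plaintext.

XRPMERPHP

The inverse of 23 mod 26 is 17, since 23·17=391≡1. Apply D(y)=17·(y−10) mod 26:
T(19): 17·(19−10)=153≡23 → X
L(11): 17·(11−10)=17 → R
R(17): 17·(17−10)=119≡15 → P
A(0): 17·(0−10)=-170≡12 → M
Y(24): 17·(24−10)=238≡4 → E
L(11): 17·(11−10)=17 → R
R(17): 17·(17−10)=119≡15 → P
P(15): 17·(15−10)=85≡7 → H
R(17): 17·(17−10)=119≡15 → P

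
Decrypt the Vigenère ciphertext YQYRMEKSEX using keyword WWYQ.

Repeat the key across the ciphertext: WWYQWWYQWW
Y(24)−W(22): 2 → C
Q(16)−W(22): -6≡20 → U
Y(24)−Y(24): 0 → A
R(17)−Q(16): 1 → B
M(12)−W(22): -10≡16 → Q
E(4)−W(22): -18≡8 → I
K(10)−Y(24): -14≡12 → M
S(18)−Q(16): 2 → C
E(4)−W(22): -18≡8 → I
X(23)−W(22): 1 → B

CUABQIMCIB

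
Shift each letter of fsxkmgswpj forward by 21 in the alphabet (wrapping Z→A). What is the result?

f(5): 5+21=26≡0 → a
s(18): 18+21=39≡13 → n
x(23): 23+21=44≡18 → s
k(10): 10+21=31≡5 → f
m(12): 12+21=33≡7 → h
g(6): 6+21=27≡1 → b
s(18): 18+21=39≡13 → n
w(22): 22+21=43≡17 → r
p(15): 15+21=36≡10 → k
j(9): 9+21=30≡4 → e

ansfhbnrke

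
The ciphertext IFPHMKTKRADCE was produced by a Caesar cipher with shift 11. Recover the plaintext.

XUEWBZIZGPSRT

I(8): 8−11=-3≡23 → X
F(5): 5−11=-6≡20 → U
P(15): 15−11=4 → E
H(7): 7−11=-4≡22 → W
M(12): 12−11=1 → B
K(10): 10−11=-1≡25 → Z
T(19): 19−11=8 → I
K(10): 10−11=-1≡25 → Z
R(17): 17−11=6 → G
A(0): 0−11=-11≡15 → P
D(3): 3−11=-8≡18 → S
C(2): 2−11=-9≡17 → R
E(4): 4−11=-7≡19 → T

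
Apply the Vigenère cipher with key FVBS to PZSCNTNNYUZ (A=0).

Repeat the key across the message: FVBSFVBSFVB
P(15)+F(5): 20 → U
Z(25)+V(21): 46≡20 → U
S(18)+B(1): 19 → T
C(2)+S(18): 20 → U
N(13)+F(5): 18 → S
T(19)+V(21): 40≡14 → O
N(13)+B(1): 14 → O
N(13)+S(18): 31≡5 → F
Y(24)+F(5): 29≡3 → D
U(20)+V(21): 41≡15 → P
Z(25)+B(1): 26≡0 → A

UUTUSOOFDPA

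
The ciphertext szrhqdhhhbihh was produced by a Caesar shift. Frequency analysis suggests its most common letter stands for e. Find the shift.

The most frequent ciphertext letter is h (appears 6 times).
h is position 7; e is position 4.
Shift = 3.

3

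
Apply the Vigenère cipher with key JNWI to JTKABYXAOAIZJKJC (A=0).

Repeat the key across the message: JNWIJNWIJNWIJNWI
J(9)+J(9): 18 → S
T(19)+N(13): 32≡6 → G
K(10)+W(22): 32≡6 → G
A(0)+I(8): 8 → I
B(1)+J(9): 10 → K
Y(24)+N(13): 37≡11 → L
X(23)+W(22): 45≡19 → T
A(0)+I(8): 8 → I
O(14)+J(9): 23 → X
A(0)+N(13): 13 → N
I(8)+W(22): 30≡4 → E
Z(25)+I(8): 33≡7 → H
J(9)+J(9): 18 → S
K(10)+N(13): 23 → X
J(9)+W(22): 31≡5 → F
C(2)+I(8): 10 → K

SGGIKLTIXNEHSXFK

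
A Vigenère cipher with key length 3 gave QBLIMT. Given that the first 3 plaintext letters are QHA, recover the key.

Subtract each crib letter from the matching ciphertext letter (mod 26):
Q(16)−Q(16)=0 → A
B(1)−H(7)=-6≡20 → U
L(11)−A(0)=11 → L

AUL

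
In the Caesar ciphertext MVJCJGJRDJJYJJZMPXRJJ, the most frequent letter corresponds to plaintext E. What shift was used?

The most frequent ciphertext letter is J (appears 9 times).
J is position 9; E is position 4.
Shift = 5.

5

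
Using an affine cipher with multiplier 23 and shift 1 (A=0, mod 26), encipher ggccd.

jjvvs

g(6): 23·6+1=139≡9 → j
g(6): 23·6+1=139≡9 → j
c(2): 23·2+1=47≡21 → v
c(2): 23·2+1=47≡21 → v
d(3): 23·3+1=70≡18 → s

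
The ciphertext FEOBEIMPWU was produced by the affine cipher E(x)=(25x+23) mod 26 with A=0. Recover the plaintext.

STJWTPLIBD

The inverse of 25 mod 26 is 25, since 25·25=625≡1. Apply D(y)=25·(y−23) mod 26:
F(5): 25·(5−23)=-450≡18 → S
E(4): 25·(4−23)=-475≡19 → T
O(14): 25·(14−23)=-225≡9 → J
B(1): 25·(1−23)=-550≡22 → W
E(4): 25·(4−23)=-475≡19 → T
I(8): 25·(8−23)=-375≡15 → P
M(12): 25·(12−23)=-275≡11 → L
P(15): 25·(15−23)=-200≡8 → I
W(22): 25·(22−23)=-25≡1 → B
U(20): 25·(20−23)=-75≡3 → D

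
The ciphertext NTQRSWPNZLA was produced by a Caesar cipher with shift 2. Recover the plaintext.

N(13): 13−2=11 → L
T(19): 19−2=17 → R
Q(16): 16−2=14 → O
R(17): 17−2=15 → P
S(18): 18−2=16 → Q
W(22): 22−2=20 → U
P(15): 15−2=13 → N
N(13): 13−2=11 → L
Z(25): 25−2=23 → X
L(11): 11−2=9 → J
A(0): 0−2=-2≡24 → Y

LROPQUNLXJY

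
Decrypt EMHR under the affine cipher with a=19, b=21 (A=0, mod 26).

VFCI

The inverse of 19 mod 26 is 11, since 19·11=209≡1. Apply D(y)=11·(y−21) mod 26:
E(4): 11·(4−21)=-187≡21 → V
M(12): 11·(12−21)=-99≡5 → F
H(7): 11·(7−21)=-154≡2 → C
R(17): 11·(17−21)=-44≡8 → I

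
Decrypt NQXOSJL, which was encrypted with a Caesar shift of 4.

JMTKOFH

N(13): 13−4=9 → J
Q(16): 16−4=12 → M
X(23): 23−4=19 → T
O(14): 14−4=10 → K
S(18): 18−4=14 → O
J(9): 9−4=5 → F
L(11): 11−4=7 → H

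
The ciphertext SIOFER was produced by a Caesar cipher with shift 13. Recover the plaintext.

FVBSRE

S(18): 18−13=5 → F
I(8): 8−13=-5≡21 → V
O(14): 14−13=1 → B
F(5): 5−13=-8≡18 → S
E(4): 4−13=-9≡17 → R
R(17): 17−13=4 → E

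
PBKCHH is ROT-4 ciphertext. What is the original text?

P(15): 15−4=11 → L
B(1): 1−4=-3≡23 → X
K(10): 10−4=6 → G
C(2): 2−4=-2≡24 → Y
H(7): 7−4=3 → D
H(7): 7−4=3 → D

LXGYDD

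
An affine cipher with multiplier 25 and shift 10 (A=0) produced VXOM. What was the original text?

PNWY

The inverse of 25 mod 26 is 25, since 25·25=625≡1. Apply D(y)=25·(y−10) mod 26:
V(21): 25·(21−10)=275≡15 → P
X(23): 25·(23−10)=325≡13 → N
O(14): 25·(14−10)=100≡22 → W
M(12): 25·(12−10)=50≡24 → Y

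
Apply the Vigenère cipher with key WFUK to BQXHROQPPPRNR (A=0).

XVRRNTKZLULXN

Repeat the key across the message: WFUKWFUKWFUKW
B(1)+W(22): 23 → X
Q(16)+F(5): 21 → V
X(23)+U(20): 43≡17 → R
H(7)+K(10): 17 → R
R(17)+W(22): 39≡13 → N
O(14)+F(5): 19 → T
Q(16)+U(20): 36≡10 → K
P(15)+K(10): 25 → Z
P(15)+W(22): 37≡11 → L
P(15)+F(5): 20 → U
R(17)+U(20): 37≡11 → L
N(13)+K(10): 23 → X
R(17)+W(22): 39≡13 → N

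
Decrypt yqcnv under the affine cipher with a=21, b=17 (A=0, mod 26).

The inverse of 21 mod 26 is 5, since 21·5=105≡1. Apply D(y)=5·(y−17) mod 26:
y(24): 5·(24−17)=35≡9 → j
q(16): 5·(16−17)=-5≡21 → v
c(2): 5·(2−17)=-75≡3 → d
n(13): 5·(13−17)=-20≡6 → g
v(21): 5·(21−17)=20 → u

jvdgu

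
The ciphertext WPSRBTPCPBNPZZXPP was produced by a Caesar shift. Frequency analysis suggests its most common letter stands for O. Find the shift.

The most frequent ciphertext letter is P (appears 6 times).
P is position 15; O is position 14.
Shift = 1.

1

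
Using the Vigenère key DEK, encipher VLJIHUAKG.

Repeat the key across the message: DEKDEKDEK
V(21)+D(3): 24 → Y
L(11)+E(4): 15 → P
J(9)+K(10): 19 → T
I(8)+D(3): 11 → L
H(7)+E(4): 11 → L
U(20)+K(10): 30≡4 → E
A(0)+D(3): 3 → D
K(10)+E(4): 14 → O
G(6)+K(10): 16 → Q

YPTLLEDOQ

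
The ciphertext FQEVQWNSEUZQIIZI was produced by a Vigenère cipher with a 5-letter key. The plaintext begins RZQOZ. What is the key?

Subtract each crib letter from the matching ciphertext letter (mod 26):
F(5)−R(17)=-12≡14 → O
Q(16)−Z(25)=-9≡17 → R
E(4)−Q(16)=-12≡14 → O
V(21)−O(14)=7 → H
Q(16)−Z(25)=-9≡17 → R

OROHR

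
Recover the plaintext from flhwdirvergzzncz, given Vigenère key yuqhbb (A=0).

hrrpchtbokfybtms

Repeat the key across the ciphertext: yuqhbbyuqhbbyuqh
f(5)−y(24): -19≡7 → h
l(11)−u(20): -9≡17 → r
h(7)−q(16): -9≡17 → r
w(22)−h(7): 15 → p
d(3)−b(1): 2 → c
i(8)−b(1): 7 → h
r(17)−y(24): -7≡19 → t
v(21)−u(20): 1 → b
e(4)−q(16): -12≡14 → o
r(17)−h(7): 10 → k
g(6)−b(1): 5 → f
z(25)−b(1): 24 → y
z(25)−y(24): 1 → b
n(13)−u(20): -7≡19 → t
c(2)−q(16): -14≡12 → m
z(25)−h(7): 18 → s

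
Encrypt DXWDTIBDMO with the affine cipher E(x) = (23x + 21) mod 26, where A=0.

MEHMQXSMLF

D(3): 23·3+21=90≡12 → M
X(23): 23·23+21=550≡4 → E
W(22): 23·22+21=527≡7 → H
D(3): 23·3+21=90≡12 → M
T(19): 23·19+21=458≡16 → Q
I(8): 23·8+21=205≡23 → X
B(1): 23·1+21=44≡18 → S
D(3): 23·3+21=90≡12 → M
M(12): 23·12+21=297≡11 → L
O(14): 23·14+21=343≡5 → F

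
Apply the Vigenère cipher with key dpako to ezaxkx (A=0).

Repeat the key across the message: dpakod
e(4)+d(3): 7 → h
z(25)+p(15): 40≡14 → o
a(0)+a(0): 0 → a
x(23)+k(10): 33≡7 → h
k(10)+o(14): 24 → y
x(23)+d(3): 26≡0 → a

hoahya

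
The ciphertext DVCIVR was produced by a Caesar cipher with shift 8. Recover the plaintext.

D(3): 3−8=-5≡21 → V
V(21): 21−8=13 → N
C(2): 2−8=-6≡20 → U
I(8): 8−8=0 → A
V(21): 21−8=13 → N
R(17): 17−8=9 → J

VNUANJ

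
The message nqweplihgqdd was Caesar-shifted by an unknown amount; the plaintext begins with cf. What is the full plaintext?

cflteaxwvfss

From the crib: n(13)−c(2)=11, so the shift is 11.
Subtract 11 from each ciphertext letter:
n(13): 13−11=2 → c
q(16): 16−11=5 → f
w(22): 22−11=11 → l
e(4): 4−11=-7≡19 → t
p(15): 15−11=4 → e
l(11): 11−11=0 → a
i(8): 8−11=-3≡23 → x
h(7): 7−11=-4≡22 → w
g(6): 6−11=-5≡21 → v
q(16): 16−11=5 → f
d(3): 3−11=-8≡18 → s
d(3): 3−11=-8≡18 → s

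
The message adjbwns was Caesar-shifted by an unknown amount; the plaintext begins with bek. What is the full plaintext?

bekcxot

From the crib: a(0)−b(1)=-1≡25, so the shift is 25.
Subtract 25 from each ciphertext letter:
a(0): 0−25=-25≡1 → b
d(3): 3−25=-22≡4 → e
j(9): 9−25=-16≡10 → k
b(1): 1−25=-24≡2 → c
w(22): 22−25=-3≡23 → x
n(13): 13−25=-12≡14 → o
s(18): 18−25=-7≡19 → t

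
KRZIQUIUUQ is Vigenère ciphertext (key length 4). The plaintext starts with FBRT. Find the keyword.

Subtract each crib letter from the matching ciphertext letter (mod 26):
K(10)−F(5)=5 → F
R(17)−B(1)=16 → Q
Z(25)−R(17)=8 → I
I(8)−T(19)=-11≡15 → P

FQIP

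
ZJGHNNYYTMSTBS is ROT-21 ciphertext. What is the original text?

Z(25): 25−21=4 → E
J(9): 9−21=-12≡14 → O
G(6): 6−21=-15≡11 → L
H(7): 7−21=-14≡12 → M
N(13): 13−21=-8≡18 → S
N(13): 13−21=-8≡18 → S
Y(24): 24−21=3 → D
Y(24): 24−21=3 → D
T(19): 19−21=-2≡24 → Y
M(12): 12−21=-9≡17 → R
S(18): 18−21=-3≡23 → X
T(19): 19−21=-2≡24 → Y
B(1): 1−21=-20≡6 → G
S(18): 18−21=-3≡23 → X

EOLMSSDDYRXYGX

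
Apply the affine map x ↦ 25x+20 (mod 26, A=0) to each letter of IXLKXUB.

MXJKXAT

I(8): 25·8+20=220≡12 → M
X(23): 25·23+20=595≡23 → X
L(11): 25·11+20=295≡9 → J
K(10): 25·10+20=270≡10 → K
X(23): 25·23+20=595≡23 → X
U(20): 25·20+20=520≡0 → A
B(1): 25·1+20=45≡19 → T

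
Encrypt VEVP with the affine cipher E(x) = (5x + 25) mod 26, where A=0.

V(21): 5·21+25=130≡0 → A
E(4): 5·4+25=45≡19 → T
V(21): 5·21+25=130≡0 → A
P(15): 5·15+25=100≡22 → W

ATAW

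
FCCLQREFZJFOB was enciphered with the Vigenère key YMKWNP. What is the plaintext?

Repeat the key across the ciphertext: YMKWNPYMKWNPY
F(5)−Y(24): -19≡7 → H
C(2)−M(12): -10≡16 → Q
C(2)−K(10): -8≡18 → S
L(11)−W(22): -11≡15 → P
Q(16)−N(13): 3 → D
R(17)−P(15): 2 → C
E(4)−Y(24): -20≡6 → G
F(5)−M(12): -7≡19 → T
Z(25)−K(10): 15 → P
J(9)−W(22): -13≡13 → N
F(5)−N(13): -8≡18 → S
O(14)−P(15): -1≡25 → Z
B(1)−Y(24): -23≡3 → D

HQSPDCGTPNSZD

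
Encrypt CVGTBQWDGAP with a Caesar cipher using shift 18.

C(2): 2+18=20 → U
V(21): 21+18=39≡13 → N
G(6): 6+18=24 → Y
T(19): 19+18=37≡11 → L
B(1): 1+18=19 → T
Q(16): 16+18=34≡8 → I
W(22): 22+18=40≡14 → O
D(3): 3+18=21 → V
G(6): 6+18=24 → Y
A(0): 0+18=18 → S
P(15): 15+18=33≡7 → H

UNYLTIOVYSH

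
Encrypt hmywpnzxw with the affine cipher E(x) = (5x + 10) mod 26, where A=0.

tsaqhxfvq

h(7): 5·7+10=45≡19 → t
m(12): 5·12+10=70≡18 → s
y(24): 5·24+10=130≡0 → a
w(22): 5·22+10=120≡16 → q
p(15): 5·15+10=85≡7 → h
n(13): 5·13+10=75≡23 → x
z(25): 5·25+10=135≡5 → f
x(23): 5·23+10=125≡21 → v
w(22): 5·22+10=120≡16 → q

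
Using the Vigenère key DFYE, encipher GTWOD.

Repeat the key across the message: DFYED
G(6)+D(3): 9 → J
T(19)+F(5): 24 → Y
W(22)+Y(24): 46≡20 → U
O(14)+E(4): 18 → S
D(3)+D(3): 6 → G

JYUSG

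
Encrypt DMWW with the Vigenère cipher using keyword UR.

XDQN

Repeat the key across the message: URUR
D(3)+U(20): 23 → X
M(12)+R(17): 29≡3 → D
W(22)+U(20): 42≡16 → Q
W(22)+R(17): 39≡13 → N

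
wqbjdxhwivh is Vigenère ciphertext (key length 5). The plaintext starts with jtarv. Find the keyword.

Subtract each crib letter from the matching ciphertext letter (mod 26):
w(22)−j(9)=13 → n
q(16)−t(19)=-3≡23 → x
b(1)−a(0)=1 → b
j(9)−r(17)=-8≡18 → s
d(3)−v(21)=-18≡8 → i

nxbsi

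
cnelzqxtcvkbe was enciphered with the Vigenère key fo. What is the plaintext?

Repeat the key across the ciphertext: fofofofofofof
c(2)−f(5): -3≡23 → x
n(13)−o(14): -1≡25 → z
e(4)−f(5): -1≡25 → z
l(11)−o(14): -3≡23 → x
z(25)−f(5): 20 → u
q(16)−o(14): 2 → c
x(23)−f(5): 18 → s
t(19)−o(14): 5 → f
c(2)−f(5): -3≡23 → x
v(21)−o(14): 7 → h
k(10)−f(5): 5 → f
b(1)−o(14): -13≡13 → n
e(4)−f(5): -1≡25 → z

xzzxucsfxhfnz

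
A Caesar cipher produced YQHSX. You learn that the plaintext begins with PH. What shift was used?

9

From the crib: Y(24)−P(15)=9, so the shift is 9.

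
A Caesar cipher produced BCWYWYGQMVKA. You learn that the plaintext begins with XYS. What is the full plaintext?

From the crib: B(1)−X(23)=-22≡4, so the shift is 4.
Subtract 4 from each ciphertext letter:
B(1): 1−4=-3≡23 → X
C(2): 2−4=-2≡24 → Y
W(22): 22−4=18 → S
Y(24): 24−4=20 → U
W(22): 22−4=18 → S
Y(24): 24−4=20 → U
G(6): 6−4=2 → C
Q(16): 16−4=12 → M
M(12): 12−4=8 → I
V(21): 21−4=17 → R
K(10): 10−4=6 → G
A(0): 0−4=-4≡22 → W

XYSUSUCMIRGW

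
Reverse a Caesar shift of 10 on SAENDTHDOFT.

S(18): 18−10=8 → I
A(0): 0−10=-10≡16 → Q
E(4): 4−10=-6≡20 → U
N(13): 13−10=3 → D
D(3): 3−10=-7≡19 → T
T(19): 19−10=9 → J
H(7): 7−10=-3≡23 → X
D(3): 3−10=-7≡19 → T
O(14): 14−10=4 → E
F(5): 5−10=-5≡21 → V
T(19): 19−10=9 → J

IQUDTJXTEVJ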